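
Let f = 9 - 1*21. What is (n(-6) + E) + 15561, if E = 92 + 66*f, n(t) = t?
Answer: 14855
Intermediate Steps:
f = -12 (f = 9 - 21 = -12)
E = -700 (E = 92 + 66*(-12) = 92 - 792 = -700)
(n(-6) + E) + 15561 = (-6 - 700) + 15561 = -706 + 15561 = 14855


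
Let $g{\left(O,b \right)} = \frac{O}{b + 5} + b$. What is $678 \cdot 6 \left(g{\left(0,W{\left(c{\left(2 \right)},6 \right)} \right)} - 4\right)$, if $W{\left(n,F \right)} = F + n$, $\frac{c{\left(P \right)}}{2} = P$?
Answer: $24408$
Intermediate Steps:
$c{\left(P \right)} = 2 P$
$g{\left(O,b \right)} = b + \frac{O}{5 + b}$ ($g{\left(O,b \right)} = \frac{O}{5 + b} + b = b + \frac{O}{5 + b}$)
$678 \cdot 6 \left(g{\left(0,W{\left(c{\left(2 \right)},6 \right)} \right)} - 4\right) = 678 \cdot 6 \left(\frac{0 + \left(6 + 2 \cdot 2\right)^{2} + 5 \left(6 + 2 \cdot 2\right)}{5 + \left(6 + 2 \cdot 2\right)} - 4\right) = 678 \cdot 6 \left(\frac{0 + \left(6 + 4\right)^{2} + 5 \left(6 + 4\right)}{5 + \left(6 + 4\right)} - 4\right) = 678 \cdot 6 \left(\frac{0 + 10^{2} + 5 \cdot 10}{5 + 10} - 4\right) = 678 \cdot 6 \left(\frac{0 + 100 + 50}{15} - 4\right) = 678 \cdot 6 \left(\frac{1}{15} \cdot 150 - 4\right) = 678 \cdot 6 \left(10 - 4\right) = 678 \cdot 6 \cdot 6 = 678 \cdot 36 = 24408$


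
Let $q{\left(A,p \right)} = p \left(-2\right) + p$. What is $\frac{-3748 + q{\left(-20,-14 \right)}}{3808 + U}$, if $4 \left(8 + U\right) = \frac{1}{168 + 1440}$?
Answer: $- \frac{24017088}{24441601} \approx -0.98263$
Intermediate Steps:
$q{\left(A,p \right)} = - p$ ($q{\left(A,p \right)} = - 2 p + p = - p$)
$U = - \frac{51455}{6432}$ ($U = -8 + \frac{1}{4 \left(168 + 1440\right)} = -8 + \frac{1}{4 \cdot 1608} = -8 + \frac{1}{4} \cdot \frac{1}{1608} = -8 + \frac{1}{6432} = - \frac{51455}{6432} \approx -7.9998$)
$\frac{-3748 + q{\left(-20,-14 \right)}}{3808 + U} = \frac{-3748 - -14}{3808 - \frac{51455}{6432}} = \frac{-3748 + 14}{\frac{24441601}{6432}} = \left(-3734\right) \frac{6432}{24441601} = - \frac{24017088}{24441601}$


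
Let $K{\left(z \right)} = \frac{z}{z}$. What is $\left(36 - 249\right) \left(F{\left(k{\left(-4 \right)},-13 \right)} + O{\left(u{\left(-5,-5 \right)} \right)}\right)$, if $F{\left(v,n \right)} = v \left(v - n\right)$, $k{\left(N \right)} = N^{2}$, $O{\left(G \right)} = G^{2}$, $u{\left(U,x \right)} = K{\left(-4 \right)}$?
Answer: $-99045$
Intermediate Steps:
$K{\left(z \right)} = 1$
$u{\left(U,x \right)} = 1$
$\left(36 - 249\right) \left(F{\left(k{\left(-4 \right)},-13 \right)} + O{\left(u{\left(-5,-5 \right)} \right)}\right) = \left(36 - 249\right) \left(\left(-4\right)^{2} \left(\left(-4\right)^{2} - -13\right) + 1^{2}\right) = - 213 \left(16 \left(16 + 13\right) + 1\right) = - 213 \left(16 \cdot 29 + 1\right) = - 213 \left(464 + 1\right) = \left(-213\right) 465 = -99045$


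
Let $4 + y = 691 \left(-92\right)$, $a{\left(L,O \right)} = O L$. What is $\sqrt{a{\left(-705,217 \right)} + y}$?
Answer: $i \sqrt{216561} \approx 465.36 i$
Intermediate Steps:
$a{\left(L,O \right)} = L O$
$y = -63576$ ($y = -4 + 691 \left(-92\right) = -4 - 63572 = -63576$)
$\sqrt{a{\left(-705,217 \right)} + y} = \sqrt{\left(-705\right) 217 - 63576} = \sqrt{-152985 - 63576} = \sqrt{-216561} = i \sqrt{216561}$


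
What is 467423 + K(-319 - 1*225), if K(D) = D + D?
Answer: 466335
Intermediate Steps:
K(D) = 2*D
467423 + K(-319 - 1*225) = 467423 + 2*(-319 - 1*225) = 467423 + 2*(-319 - 225) = 467423 + 2*(-544) = 467423 - 1088 = 466335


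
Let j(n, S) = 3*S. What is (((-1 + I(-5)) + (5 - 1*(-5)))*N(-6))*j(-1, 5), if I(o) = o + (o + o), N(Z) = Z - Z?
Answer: 0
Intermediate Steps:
N(Z) = 0
I(o) = 3*o (I(o) = o + 2*o = 3*o)
(((-1 + I(-5)) + (5 - 1*(-5)))*N(-6))*j(-1, 5) = (((-1 + 3*(-5)) + (5 - 1*(-5)))*0)*(3*5) = (((-1 - 15) + (5 + 5))*0)*15 = ((-16 + 10)*0)*15 = -6*0*15 = 0*15 = 0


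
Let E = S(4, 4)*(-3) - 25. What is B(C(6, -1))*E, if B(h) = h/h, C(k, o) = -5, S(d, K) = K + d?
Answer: -49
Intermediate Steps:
B(h) = 1
E = -49 (E = (4 + 4)*(-3) - 25 = 8*(-3) - 25 = -24 - 25 = -49)
B(C(6, -1))*E = 1*(-49) = -49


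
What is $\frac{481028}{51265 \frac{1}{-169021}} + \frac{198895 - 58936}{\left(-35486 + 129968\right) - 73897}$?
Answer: $- \frac{334726447882169}{211058005} \approx -1.5859 \cdot 10^{6}$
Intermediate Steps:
$\frac{481028}{51265 \frac{1}{-169021}} + \frac{198895 - 58936}{\left(-35486 + 129968\right) - 73897} = \frac{481028}{51265 \left(- \frac{1}{169021}\right)} + \frac{139959}{94482 - 73897} = \frac{481028}{- \frac{51265}{169021}} + \frac{139959}{20585} = 481028 \left(- \frac{169021}{51265}\right) + 139959 \cdot \frac{1}{20585} = - \frac{81303833588}{51265} + \frac{139959}{20585} = - \frac{334726447882169}{211058005}$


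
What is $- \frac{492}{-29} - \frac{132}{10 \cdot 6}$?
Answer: $\frac{2141}{145} \approx 14.766$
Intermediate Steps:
$- \frac{492}{-29} - \frac{132}{10 \cdot 6} = \left(-492\right) \left(- \frac{1}{29}\right) - \frac{132}{60} = \frac{492}{29} - \frac{11}{5} = \frac{2141}{145}$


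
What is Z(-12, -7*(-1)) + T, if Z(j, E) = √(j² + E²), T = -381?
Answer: -381 + √193 ≈ -367.11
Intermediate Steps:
Z(j, E) = √(E² + j²)
Z(-12, -7*(-1)) + T = √((-7*(-1))² + (-12)²) - 381 = √(7² + 144) - 381 = √(49 + 144) - 381 = √193 - 381 = -381 + √193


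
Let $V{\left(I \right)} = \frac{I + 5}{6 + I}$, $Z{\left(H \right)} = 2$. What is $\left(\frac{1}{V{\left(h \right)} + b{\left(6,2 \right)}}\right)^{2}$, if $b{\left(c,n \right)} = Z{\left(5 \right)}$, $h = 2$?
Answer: $\frac{64}{529} \approx 0.12098$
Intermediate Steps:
$b{\left(c,n \right)} = 2$
$V{\left(I \right)} = \frac{5 + I}{6 + I}$
$\left(\frac{1}{V{\left(h \right)} + b{\left(6,2 \right)}}\right)^{2} = \left(\frac{1}{\frac{5 + 2}{6 + 2} + 2}\right)^{2} = \left(\frac{1}{\frac{1}{8} \cdot 7 + 2}\right)^{2} = \left(\frac{1}{\frac{7}{8} + 2}\right)^{2} = \left(\frac{1}{\frac{23}{8}}\right)^{2} = \left(\frac{8}{23}\right)^{2} = \frac{64}{529}$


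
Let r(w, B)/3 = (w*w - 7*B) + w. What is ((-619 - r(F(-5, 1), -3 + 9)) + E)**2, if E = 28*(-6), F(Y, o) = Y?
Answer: 519841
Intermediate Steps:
r(w, B) = -21*B + 3*w + 3*w**2 (r(w, B) = 3*((w*w - 7*B) + w) = 3*((w**2 - 7*B) + w) = 3*(w + w**2 - 7*B) = -21*B + 3*w + 3*w**2)
E = -168
((-619 - r(F(-5, 1), -3 + 9)) + E)**2 = ((-619 - (-21*(-3 + 9) + 3*(-5) + 3*(-5)**2)) - 168)**2 = ((-619 - (-21*6 - 15 + 3*25)) - 168)**2 = ((-619 - (-126 - 15 + 75)) - 168)**2 = ((-619 - 1*(-66)) - 168)**2 = ((-619 + 66) - 168)**2 = (-553 - 168)**2 = (-721)**2 = 519841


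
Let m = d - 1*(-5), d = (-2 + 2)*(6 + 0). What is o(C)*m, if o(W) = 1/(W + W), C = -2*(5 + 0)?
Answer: -¼ ≈ -0.25000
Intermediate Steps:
d = 0 (d = 0*6 = 0)
C = -10 (C = -2*5 = -10)
m = 5 (m = 0 - 1*(-5) = 0 + 5 = 5)
o(W) = 1/(2*W)
o(C)*m = ((½)/(-10))*5 = ((½)*(-⅒))*5 = -1/20*5 = -¼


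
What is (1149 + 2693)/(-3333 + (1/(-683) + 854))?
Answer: -1312043/846579 ≈ -1.5498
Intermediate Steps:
(1149 + 2693)/(-3333 + (1/(-683) + 854)) = 3842/(-3333 + (-1/683 + 854)) = 3842/(-3333 + 583281/683) = 3842/(-1693158/683) = 3842*(-683/1693158) = -1312043/846579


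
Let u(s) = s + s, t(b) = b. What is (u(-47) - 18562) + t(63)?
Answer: -18593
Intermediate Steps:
u(s) = 2*s
(u(-47) - 18562) + t(63) = (2*(-47) - 18562) + 63 = (-94 - 18562) + 63 = -18656 + 63 = -18593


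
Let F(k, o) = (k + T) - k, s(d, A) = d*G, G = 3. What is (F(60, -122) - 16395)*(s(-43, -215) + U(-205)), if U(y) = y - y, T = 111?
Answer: 2100636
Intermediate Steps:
s(d, A) = 3*d (s(d, A) = d*3 = 3*d)
F(k, o) = 111 (F(k, o) = (k + 111) - k = (111 + k) - k = 111)
U(y) = 0
(F(60, -122) - 16395)*(s(-43, -215) + U(-205)) = (111 - 16395)*(3*(-43) + 0) = -16284*(-129 + 0) = -16284*(-129) = 2100636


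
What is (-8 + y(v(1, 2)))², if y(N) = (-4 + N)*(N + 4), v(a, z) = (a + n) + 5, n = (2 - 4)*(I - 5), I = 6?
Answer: 64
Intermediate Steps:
n = -2 (n = (2 - 4)*(6 - 5) = -2*1 = -2)
v(a, z) = 3 + a (v(a, z) = (a - 2) + 5 = (-2 + a) + 5 = 3 + a)
y(N) = (-4 + N)*(4 + N)
(-8 + y(v(1, 2)))² = (-8 + (-16 + (3 + 1)²))² = (-8 + (-16 + 4²))² = (-8 + (-16 + 16))² = (-8 + 0)² = (-8)² = 64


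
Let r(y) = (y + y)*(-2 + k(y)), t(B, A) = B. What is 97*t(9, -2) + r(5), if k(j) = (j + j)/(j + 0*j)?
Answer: 873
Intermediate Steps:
k(j) = 2 (k(j) = (2*j)/(j + 0) = (2*j)/j = 2)
r(y) = 0 (r(y) = (y + y)*(-2 + 2) = (2*y)*0 = 0)
97*t(9, -2) + r(5) = 97*9 + 0 = 873 + 0 = 873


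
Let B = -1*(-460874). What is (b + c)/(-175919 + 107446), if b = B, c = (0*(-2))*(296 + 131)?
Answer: -460874/68473 ≈ -6.7307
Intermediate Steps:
c = 0 (c = 0*427 = 0)
B = 460874
b = 460874
(b + c)/(-175919 + 107446) = (460874 + 0)/(-175919 + 107446) = 460874/(-68473) = 460874*(-1/68473) = -460874/68473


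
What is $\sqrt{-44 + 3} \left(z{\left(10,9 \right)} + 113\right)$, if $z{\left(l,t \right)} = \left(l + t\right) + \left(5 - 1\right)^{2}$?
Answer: $148 i \sqrt{41} \approx 947.66 i$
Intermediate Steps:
$z{\left(l,t \right)} = 16 + l + t$ ($z{\left(l,t \right)} = \left(l + t\right) + 4^{2} = \left(l + t\right) + 16 = 16 + l + t$)
$\sqrt{-44 + 3} \left(z{\left(10,9 \right)} + 113\right) = \sqrt{-44 + 3} \left(\left(16 + 10 + 9\right) + 113\right) = \sqrt{-41} \left(35 + 113\right) = i \sqrt{41} \cdot 148 = 148 i \sqrt{41}$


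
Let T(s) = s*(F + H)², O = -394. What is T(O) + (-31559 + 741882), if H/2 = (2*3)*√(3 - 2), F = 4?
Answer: 609459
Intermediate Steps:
H = 12 (H = 2*((2*3)*√(3 - 2)) = 2*(6*√1) = 2*(6*1) = 2*6 = 12)
T(s) = 256*s (T(s) = s*(4 + 12)² = s*16² = s*256 = 256*s)
T(O) + (-31559 + 741882) = 256*(-394) + (-31559 + 741882) = -100864 + 710323 = 609459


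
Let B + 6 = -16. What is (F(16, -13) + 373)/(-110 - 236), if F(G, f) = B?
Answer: -351/346 ≈ -1.0145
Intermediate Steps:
B = -22 (B = -6 - 16 = -22)
F(G, f) = -22
(F(16, -13) + 373)/(-110 - 236) = (-22 + 373)/(-110 - 236) = 351/(-346) = 351*(-1/346) = -351/346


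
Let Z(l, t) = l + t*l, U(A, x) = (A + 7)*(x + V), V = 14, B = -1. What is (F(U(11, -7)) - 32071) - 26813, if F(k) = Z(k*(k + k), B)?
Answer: -58884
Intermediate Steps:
U(A, x) = (7 + A)*(14 + x) (U(A, x) = (A + 7)*(x + 14) = (7 + A)*(14 + x))
Z(l, t) = l + l*t
F(k) = 0 (F(k) = (k*(k + k))*(1 - 1) = (k*(2*k))*0 = (2*k²)*0 = 0)
(F(U(11, -7)) - 32071) - 26813 = (0 - 32071) - 26813 = -32071 - 26813 = -58884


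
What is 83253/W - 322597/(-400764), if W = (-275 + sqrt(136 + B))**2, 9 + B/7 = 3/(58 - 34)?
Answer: 21499337974925641/11261784056554668 + 732626400*sqrt(1182)/365310239281 ≈ 1.9780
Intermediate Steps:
B = -497/8 (B = -63 + 7*(3/(58 - 34)) = -63 + 7*(3/24) = -63 + 7*(3*(1/24)) = -63 + 7*(1/8) = -63 + 7/8 = -497/8 ≈ -62.125)
W = (-275 + sqrt(1182)/4)**2 (W = (-275 + sqrt(136 - 497/8))**2 = (-275 + sqrt(591/8))**2 = (-275 + sqrt(1182)/4)**2 ≈ 70972.)
83253/W - 322597/(-400764) = 83253/(((1100 - sqrt(1182))**2/16)) - 322597/(-400764) = 83253*(16/(1100 - sqrt(1182))**2) - 322597*(-1/400764) = 1332048/(1100 - sqrt(1182))**2 + 322597/400764 = 322597/400764 + 1332048/(1100 - sqrt(1182))**2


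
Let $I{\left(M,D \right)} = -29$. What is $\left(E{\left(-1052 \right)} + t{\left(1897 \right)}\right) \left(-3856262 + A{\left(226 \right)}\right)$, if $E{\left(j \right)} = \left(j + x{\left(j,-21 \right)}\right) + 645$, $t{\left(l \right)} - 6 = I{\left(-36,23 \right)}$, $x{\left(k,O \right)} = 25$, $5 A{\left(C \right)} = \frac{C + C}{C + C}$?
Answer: $1561786029$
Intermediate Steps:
$A{\left(C \right)} = \frac{1}{5}$ ($A{\left(C \right)} = \frac{\left(C + C\right) \frac{1}{C + C}}{5} = \frac{2 C \frac{1}{2 C}}{5} = \frac{1}{5} \cdot 1 = \frac{1}{5}$)
$t{\left(l \right)} = -23$ ($t{\left(l \right)} = 6 - 29 = -23$)
$E{\left(j \right)} = 670 + j$ ($E{\left(j \right)} = \left(j + 25\right) + 645 = \left(25 + j\right) + 645 = 670 + j$)
$\left(E{\left(-1052 \right)} + t{\left(1897 \right)}\right) \left(-3856262 + A{\left(226 \right)}\right) = \left(\left(670 - 1052\right) - 23\right) \left(-3856262 + \frac{1}{5}\right) = \left(-382 - 23\right) \left(- \frac{19281309}{5}\right) = \left(-405\right) \left(- \frac{19281309}{5}\right) = 1561786029$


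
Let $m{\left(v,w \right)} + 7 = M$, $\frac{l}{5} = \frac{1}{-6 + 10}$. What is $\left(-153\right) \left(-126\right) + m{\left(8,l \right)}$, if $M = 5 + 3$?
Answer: $19279$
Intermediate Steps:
$M = 8$
$l = \frac{5}{4}$ ($l = \frac{5}{-6 + 10} = \frac{5}{4} \approx 1.25$)
$m{\left(v,w \right)} = 1$ ($m{\left(v,w \right)} = -7 + 8 = 1$)
$\left(-153\right) \left(-126\right) + m{\left(8,l \right)} = \left(-153\right) \left(-126\right) + 1 = 19278 + 1 = 19279$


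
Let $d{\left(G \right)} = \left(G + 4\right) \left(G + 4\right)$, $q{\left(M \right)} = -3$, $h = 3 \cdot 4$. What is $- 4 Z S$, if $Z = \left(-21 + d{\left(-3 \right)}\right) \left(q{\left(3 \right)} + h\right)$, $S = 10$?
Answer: $7200$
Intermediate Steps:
$h = 12$
$d{\left(G \right)} = \left(4 + G\right)^{2}$ ($d{\left(G \right)} = \left(4 + G\right) \left(4 + G\right) = \left(4 + G\right)^{2}$)
$Z = -180$ ($Z = \left(-21 + \left(4 - 3\right)^{2}\right) \left(-3 + 12\right) = \left(-21 + 1^{2}\right) 9 = \left(-21 + 1\right) 9 = \left(-20\right) 9 = -180$)
$- 4 Z S = \left(-4\right) \left(-180\right) 10 = 720 \cdot 10 = 7200$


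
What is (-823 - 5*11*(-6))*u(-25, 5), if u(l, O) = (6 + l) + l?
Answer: 21692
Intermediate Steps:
u(l, O) = 6 + 2*l
(-823 - 5*11*(-6))*u(-25, 5) = (-823 - 5*11*(-6))*(6 + 2*(-25)) = (-823 - 55*(-6))*(6 - 50) = (-823 + 330)*(-44) = -493*(-44) = 21692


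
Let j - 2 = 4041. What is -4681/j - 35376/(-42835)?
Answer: -4421959/13321685 ≈ -0.33194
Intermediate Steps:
j = 4043 (j = 2 + 4041 = 4043)
-4681/j - 35376/(-42835) = -4681/4043 - 35376/(-42835) = -4681*1/4043 - 35376*(-1/42835) = -4681/4043 + 35376/42835 = -4421959/13321685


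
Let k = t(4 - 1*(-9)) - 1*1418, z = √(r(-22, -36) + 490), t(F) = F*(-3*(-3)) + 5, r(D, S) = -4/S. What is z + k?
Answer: -1296 + √4411/3 ≈ -1273.9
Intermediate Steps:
t(F) = 5 + 9*F (t(F) = F*9 + 5 = 9*F + 5 = 5 + 9*F)
z = √4411/3 (z = √(-4/(-36) + 490) = √(-4*(-1/36) + 490) = √(⅑ + 490) = √(4411/9) = √4411/3 ≈ 22.138)
k = -1296 (k = (5 + 9*(4 - 1*(-9))) - 1*1418 = (5 + 9*(4 + 9)) - 1418 = (5 + 9*13) - 1418 = (5 + 117) - 1418 = 122 - 1418 = -1296)
z + k = √4411/3 - 1296 = -1296 + √4411/3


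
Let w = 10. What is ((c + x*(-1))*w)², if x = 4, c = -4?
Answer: 6400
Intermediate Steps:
((c + x*(-1))*w)² = ((-4 + 4*(-1))*10)² = ((-4 - 4)*10)² = (-8*10)² = (-80)² = 6400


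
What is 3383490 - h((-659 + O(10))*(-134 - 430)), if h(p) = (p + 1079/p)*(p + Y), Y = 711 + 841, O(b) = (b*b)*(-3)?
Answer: -39670942966302875/135219 ≈ -2.9338e+11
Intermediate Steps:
O(b) = -3*b**2 (O(b) = b**2*(-3) = -3*b**2)
Y = 1552
h(p) = (1552 + p)*(p + 1079/p) (h(p) = (p + 1079/p)*(p + 1552) = (p + 1079/p)*(1552 + p) = (1552 + p)*(p + 1079/p))
3383490 - h((-659 + O(10))*(-134 - 430)) = 3383490 - (1079 + ((-659 - 3*10**2)*(-134 - 430))**2 + 1552*((-659 - 3*10**2)*(-134 - 430)) + 1674608/(((-659 - 3*10**2)*(-134 - 430)))) = 3383490 - (1079 + ((-659 - 3*100)*(-564))**2 + 1552*((-659 - 3*100)*(-564)) + 1674608/(((-659 - 3*100)*(-564)))) = 3383490 - (1079 + ((-659 - 300)*(-564))**2 + 1552*((-659 - 300)*(-564)) + 1674608/(((-659 - 300)*(-564)))) = 3383490 - (1079 + (-959*(-564))**2 + 1552*(-959*(-564)) + 1674608/((-959*(-564)))) = 3383490 - (1079 + 540876**2 + 1552*540876 + 1674608/540876) = 3383490 - (1079 + 292546847376 + 839439552 + 1674608*(1/540876)) = 3383490 - (1079 + 292546847376 + 839439552 + 418652/135219) = 3383490 - 1*39671400478437185/135219 = 3383490 - 39671400478437185/135219 = -39670942966302875/135219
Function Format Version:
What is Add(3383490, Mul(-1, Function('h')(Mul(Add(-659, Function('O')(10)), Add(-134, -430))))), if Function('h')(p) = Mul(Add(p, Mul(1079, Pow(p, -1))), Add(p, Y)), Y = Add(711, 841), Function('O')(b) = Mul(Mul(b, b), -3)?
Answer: Rational(-39670942966302875, 135219) ≈ -2.9338e+11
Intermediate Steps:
Function('O')(b) = Mul(-3, Pow(b, 2)) (Function('O')(b) = Mul(Pow(b, 2), -3) = Mul(-3, Pow(b, 2)))
Y = 1552
Function('h')(p) = Mul(Add(1552, p), Add(p, Mul(1079, Pow(p, -1)))) (Function('h')(p) = Mul(Add(p, Mul(1079, Pow(p, -1))), Add(p, 1552)) = Mul(Add(p, Mul(1079, Pow(p, -1))), Add(1552, p)) = Mul(Add(1552, p), Add(p, Mul(1079, Pow(p, -1)))))
Add(3383490, Mul(-1, Function('h')(Mul(Add(-659, Function('O')(10)), Add(-134, -430))))) = Add(3383490, Mul(-1, Add(1079, Pow(Mul(Add(-659, Mul(-3, Pow(10, 2))), Add(-134, -430)), 2), Mul(1552, Mul(Add(-659, Mul(-3, Pow(10, 2))), Add(-134, -430))), Mul(1674608, Pow(Mul(Add(-659, Mul(-3, Pow(10, 2))), Add(-134, -430)), -1))))) = Add(3383490, Mul(-1, Add(1079, Pow(Mul(Add(-659, Mul(-3, 100)), -564), 2), Mul(1552, Mul(Add(-659, Mul(-3, 100)), -564)), Mul(1674608, Pow(Mul(Add(-659, Mul(-3, 100)), -564), -1))))) = Add(3383490, Mul(-1, Add(1079, Pow(Mul(Add(-659, -300), -564), 2), Mul(1552, Mul(Add(-659, -300), -564)), Mul(1674608, Pow(Mul(Add(-659, -300), -564), -1))))) = Add(3383490, Mul(-1, Add(1079, Pow(Mul(-959, -564), 2), Mul(1552, Mul(-959, -564)), Mul(1674608, Pow(Mul(-959, -564), -1))))) = Add(3383490, Mul(-1, Add(1079, Pow(540876, 2), Mul(1552, 540876), Mul(1674608, Pow(540876, -1))))) = Add(3383490, Mul(-1, Add(1079, 292546847376, 839439552, Mul(1674608, Rational(1, 540876))))) = Add(3383490, Mul(-1, Add(1079, 292546847376, 839439552, Rational(418652, 135219)))) = Add(3383490, Mul(-1, Rational(39671400478437185, 135219))) = Add(3383490, Rational(-39671400478437185, 135219)) = Rational(-39670942966302875, 135219)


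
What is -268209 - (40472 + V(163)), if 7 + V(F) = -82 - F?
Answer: -308429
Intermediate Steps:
V(F) = -89 - F (V(F) = -7 + (-82 - F) = -89 - F)
-268209 - (40472 + V(163)) = -268209 - (40472 + (-89 - 1*163)) = -268209 - (40472 + (-89 - 163)) = -268209 - (40472 - 252) = -268209 - 1*40220 = -268209 - 40220 = -308429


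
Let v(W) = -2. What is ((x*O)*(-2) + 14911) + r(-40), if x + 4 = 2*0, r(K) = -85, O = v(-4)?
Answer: 14810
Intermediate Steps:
O = -2
x = -4 (x = -4 + 2*0 = -4 + 0 = -4)
((x*O)*(-2) + 14911) + r(-40) = (-4*(-2)*(-2) + 14911) - 85 = (8*(-2) + 14911) - 85 = (-16 + 14911) - 85 = 14895 - 85 = 14810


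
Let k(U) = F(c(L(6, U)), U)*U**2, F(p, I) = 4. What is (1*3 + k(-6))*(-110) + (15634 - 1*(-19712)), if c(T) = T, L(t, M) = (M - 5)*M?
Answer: 19176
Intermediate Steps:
L(t, M) = M*(-5 + M) (L(t, M) = (-5 + M)*M = M*(-5 + M))
k(U) = 4*U**2
(1*3 + k(-6))*(-110) + (15634 - 1*(-19712)) = (1*3 + 4*(-6)**2)*(-110) + (15634 - 1*(-19712)) = (3 + 4*36)*(-110) + (15634 + 19712) = (3 + 144)*(-110) + 35346 = 147*(-110) + 35346 = -16170 + 35346 = 19176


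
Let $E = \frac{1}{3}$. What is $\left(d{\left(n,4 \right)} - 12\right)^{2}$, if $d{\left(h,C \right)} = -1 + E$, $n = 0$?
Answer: $\frac{1444}{9} \approx 160.44$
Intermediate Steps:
$E = \frac{1}{3} \approx 0.33333$
$d{\left(h,C \right)} = - \frac{2}{3}$ ($d{\left(h,C \right)} = -1 + \frac{1}{3} = - \frac{2}{3}$)
$\left(d{\left(n,4 \right)} - 12\right)^{2} = \left(- \frac{2}{3} - 12\right)^{2} = \left(- \frac{38}{3}\right)^{2} = \frac{1444}{9}$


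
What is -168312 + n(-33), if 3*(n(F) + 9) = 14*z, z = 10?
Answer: -504823/3 ≈ -1.6827e+5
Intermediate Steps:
n(F) = 113/3 (n(F) = -9 + (14*10)/3 = -9 + (⅓)*140 = -9 + 140/3 = 113/3)
-168312 + n(-33) = -168312 + 113/3 = -504823/3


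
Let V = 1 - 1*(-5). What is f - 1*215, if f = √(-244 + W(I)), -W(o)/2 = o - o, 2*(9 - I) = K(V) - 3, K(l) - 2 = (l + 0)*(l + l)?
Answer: -215 + 2*I*√61 ≈ -215.0 + 15.62*I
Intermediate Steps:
V = 6 (V = 1 + 5 = 6)
K(l) = 2 + 2*l² (K(l) = 2 + (l + 0)*(l + l) = 2 + l*(2*l) = 2 + 2*l²)
I = -53/2 (I = 9 - ((2 + 2*6²) - 3)/2 = 9 - ((2 + 2*36) - 3)/2 = 9 - ((2 + 72) - 3)/2 = 9 - (74 - 3)/2 = 9 - ½*71 = 9 - 71/2 = -53/2 ≈ -26.500)
W(o) = 0 (W(o) = -2*(o - o) = -2*0 = 0)
f = 2*I*√61 (f = √(-244 + 0) = √(-244) = 2*I*√61 ≈ 15.62*I)
f - 1*215 = 2*I*√61 - 1*215 = 2*I*√61 - 215 = -215 + 2*I*√61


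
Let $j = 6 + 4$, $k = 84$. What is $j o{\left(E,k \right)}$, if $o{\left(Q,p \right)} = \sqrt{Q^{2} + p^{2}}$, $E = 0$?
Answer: $840$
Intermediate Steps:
$j = 10$
$j o{\left(E,k \right)} = 10 \sqrt{0^{2} + 84^{2}} = 10 \sqrt{0 + 7056} = 10 \sqrt{7056} = 10 \cdot 84 = 840$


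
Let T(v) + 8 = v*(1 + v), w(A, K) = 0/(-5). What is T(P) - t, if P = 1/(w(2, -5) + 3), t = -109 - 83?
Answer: 1660/9 ≈ 184.44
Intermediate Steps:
w(A, K) = 0 (w(A, K) = 0*(-1/5) = 0)
t = -192
P = 1/3 (P = 1/(0 + 3) = 1/3 ≈ 0.33333)
T(v) = -8 + v*(1 + v)
T(P) - t = (-8 + 1/3 + (1/3)**2) - 1*(-192) = (-8 + 1/3 + 1/9) + 192 = -68/9 + 192 = 1660/9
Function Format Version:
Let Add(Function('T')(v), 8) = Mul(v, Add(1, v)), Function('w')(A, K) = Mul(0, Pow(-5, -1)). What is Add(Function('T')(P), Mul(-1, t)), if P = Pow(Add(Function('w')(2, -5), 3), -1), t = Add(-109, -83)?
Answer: Rational(1660, 9) ≈ 184.44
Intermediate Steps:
Function('w')(A, K) = 0 (Function('w')(A, K) = Mul(0, Rational(-1, 5)) = 0)
t = -192
P = Rational(1, 3) (P = Pow(Add(0, 3), -1) = Pow(3, -1) = Rational(1, 3) ≈ 0.33333)
Function('T')(v) = Add(-8, Mul(v, Add(1, v)))
Add(Function('T')(P), Mul(-1, t)) = Add(Add(-8, Rational(1, 3), Pow(Rational(1, 3), 2)), Mul(-1, -192)) = Add(Add(-8, Rational(1, 3), Rational(1, 9)), 192) = Add(Rational(-68, 9), 192) = Rational(1660, 9)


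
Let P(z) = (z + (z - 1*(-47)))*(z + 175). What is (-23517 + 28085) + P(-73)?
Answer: -5530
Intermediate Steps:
P(z) = (47 + 2*z)*(175 + z) (P(z) = (z + (z + 47))*(175 + z) = (z + (47 + z))*(175 + z) = (47 + 2*z)*(175 + z))
(-23517 + 28085) + P(-73) = (-23517 + 28085) + (8225 + 2*(-73)² + 397*(-73)) = 4568 + (8225 + 2*5329 - 28981) = 4568 + (8225 + 10658 - 28981) = 4568 - 10098 = -5530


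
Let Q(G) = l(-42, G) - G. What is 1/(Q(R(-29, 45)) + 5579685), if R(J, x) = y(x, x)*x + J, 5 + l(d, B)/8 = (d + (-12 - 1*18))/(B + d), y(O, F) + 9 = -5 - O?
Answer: 1363/7608714715 ≈ 1.7914e-7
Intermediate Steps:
y(O, F) = -14 - O (y(O, F) = -9 + (-5 - O) = -14 - O)
l(d, B) = -40 + 8*(-30 + d)/(B + d) (l(d, B) = -40 + 8*((d + (-12 - 1*18))/(B + d)) = -40 + 8*((d + (-12 - 18))/(B + d)) = -40 + 8*((d - 30)/(B + d)) = -40 + 8*((-30 + d)/(B + d)) = -40 + 8*(-30 + d)/(B + d))
R(J, x) = J + x*(-14 - x) (R(J, x) = (-14 - x)*x + J = x*(-14 - x) + J = J + x*(-14 - x))
Q(G) = -G + 8*(138 - 5*G)/(-42 + G) (Q(G) = 8*(-30 - 5*G - 4*(-42))/(G - 42) - G = 8*(-30 - 5*G + 168)/(-42 + G) - G = 8*(138 - 5*G)/(-42 + G) - G = -G + 8*(138 - 5*G)/(-42 + G))
1/(Q(R(-29, 45)) + 5579685) = 1/((1104 - (-29 - 1*45*(14 + 45))² + 2*(-29 - 1*45*(14 + 45)))/(-42 + (-29 - 1*45*(14 + 45))) + 5579685) = 1/((1104 - (-29 - 1*45*59)² + 2*(-29 - 1*45*59))/(-42 + (-29 - 1*45*59)) + 5579685) = 1/((1104 - (-29 - 2655)² + 2*(-29 - 2655))/(-42 + (-29 - 2655)) + 5579685) = 1/((1104 - 1*(-2684)² + 2*(-2684))/(-42 - 2684) + 5579685) = 1/((1104 - 1*7203856 - 5368)/(-2726) + 5579685) = 1/(-(1104 - 7203856 - 5368)/2726 + 5579685) = 1/(-1/2726*(-7208120) + 5579685) = 1/(3604060/1363 + 5579685) = 1/(7608714715/1363) = 1363/7608714715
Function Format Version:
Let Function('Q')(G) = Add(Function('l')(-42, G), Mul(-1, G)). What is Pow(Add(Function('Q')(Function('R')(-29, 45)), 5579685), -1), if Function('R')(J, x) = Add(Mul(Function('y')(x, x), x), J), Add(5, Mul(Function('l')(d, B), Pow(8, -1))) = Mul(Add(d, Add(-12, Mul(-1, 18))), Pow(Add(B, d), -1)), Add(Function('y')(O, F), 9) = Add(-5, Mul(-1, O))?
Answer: Rational(1363, 7608714715) ≈ 1.7914e-7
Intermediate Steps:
Function('y')(O, F) = Add(-14, Mul(-1, O)) (Function('y')(O, F) = Add(-9, Add(-5, Mul(-1, O))) = Add(-14, Mul(-1, O)))
Function('l')(d, B) = Add(-40, Mul(8, Pow(Add(B, d), -1), Add(-30, d))) (Function('l')(d, B) = Add(-40, Mul(8, Mul(Add(d, Add(-12, Mul(-1, 18))), Pow(Add(B, d), -1)))) = Add(-40, Mul(8, Mul(Add(d, Add(-12, -18)), Pow(Add(B, d), -1)))) = Add(-40, Mul(8, Mul(Add(d, -30), Pow(Add(B, d), -1)))) = Add(-40, Mul(8, Mul(Add(-30, d), Pow(Add(B, d), -1)))) = Add(-40, Mul(8, Mul(Pow(Add(B, d), -1), Add(-30, d)))) = Add(-40, Mul(8, Pow(Add(B, d), -1), Add(-30, d))))
Function('R')(J, x) = Add(J, Mul(x, Add(-14, Mul(-1, x)))) (Function('R')(J, x) = Add(Mul(Add(-14, Mul(-1, x)), x), J) = Add(Mul(x, Add(-14, Mul(-1, x))), J) = Add(J, Mul(x, Add(-14, Mul(-1, x)))))
Function('Q')(G) = Add(Mul(-1, G), Mul(8, Pow(Add(-42, G), -1), Add(138, Mul(-5, G)))) (Function('Q')(G) = Add(Mul(8, Pow(Add(G, -42), -1), Add(-30, Mul(-5, G), Mul(-4, -42))), Mul(-1, G)) = Add(Mul(8, Pow(Add(-42, G), -1), Add(-30, Mul(-5, G), 168)), Mul(-1, G)) = Add(Mul(8, Pow(Add(-42, G), -1), Add(138, Mul(-5, G))), Mul(-1, G)) = Add(Mul(-1, G), Mul(8, Pow(Add(-42, G), -1), Add(138, Mul(-5, G)))))
Pow(Add(Function('Q')(Function('R')(-29, 45)), 5579685), -1) = Pow(Add(Mul(Pow(Add(-42, Add(-29, Mul(-1, 45, Add(14, 45)))), -1), Add(1104, Mul(-1, Pow(Add(-29, Mul(-1, 45, Add(14, 45))), 2)), Mul(2, Add(-29, Mul(-1, 45, Add(14, 45)))))), 5579685), -1) = Pow(Add(Mul(Pow(Add(-42, Add(-29, Mul(-1, 45, 59))), -1), Add(1104, Mul(-1, Pow(Add(-29, Mul(-1, 45, 59)), 2)), Mul(2, Add(-29, Mul(-1, 45, 59))))), 5579685), -1) = Pow(Add(Mul(Pow(Add(-42, Add(-29, -2655)), -1), Add(1104, Mul(-1, Pow(Add(-29, -2655), 2)), Mul(2, Add(-29, -2655)))), 5579685), -1) = Pow(Add(Mul(Pow(Add(-42, -2684), -1), Add(1104, Mul(-1, Pow(-2684, 2)), Mul(2, -2684))), 5579685), -1) = Pow(Add(Mul(Pow(-2726, -1), Add(1104, Mul(-1, 7203856), -5368)), 5579685), -1) = Pow(Add(Mul(Rational(-1, 2726), Add(1104, -7203856, -5368)), 5579685), -1) = Pow(Add(Mul(Rational(-1, 2726), -7208120), 5579685), -1) = Pow(Add(Rational(3604060, 1363), 5579685), -1) = Pow(Rational(7608714715, 1363), -1) = Rational(1363, 7608714715)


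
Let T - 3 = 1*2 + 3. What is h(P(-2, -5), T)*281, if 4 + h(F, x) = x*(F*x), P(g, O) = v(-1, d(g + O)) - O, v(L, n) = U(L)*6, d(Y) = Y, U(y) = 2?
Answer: 304604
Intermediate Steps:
v(L, n) = 12 (v(L, n) = 2*6 = 12)
T = 8 (T = 3 + (1*2 + 3) = 3 + (2 + 3) = 3 + 5 = 8)
P(g, O) = 12 - O
h(F, x) = -4 + F*x² (h(F, x) = -4 + x*(F*x) = -4 + F*x²)
h(P(-2, -5), T)*281 = (-4 + (12 - 1*(-5))*8²)*281 = (-4 + (12 + 5)*64)*281 = (-4 + 17*64)*281 = (-4 + 1088)*281 = 1084*281 = 304604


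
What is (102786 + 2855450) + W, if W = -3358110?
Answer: -399874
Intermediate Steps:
(102786 + 2855450) + W = (102786 + 2855450) - 3358110 = 2958236 - 3358110 = -399874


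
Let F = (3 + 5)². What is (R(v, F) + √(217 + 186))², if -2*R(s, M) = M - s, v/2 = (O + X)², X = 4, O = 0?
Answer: (-16 + √403)² ≈ 16.604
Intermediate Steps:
F = 64 (F = 8² = 64)
v = 32 (v = 2*(0 + 4)² = 2*4² = 2*16 = 32)
R(s, M) = s/2 - M/2 (R(s, M) = -(M - s)/2 = s/2 - M/2)
(R(v, F) + √(217 + 186))² = (((½)*32 - ½*64) + √(217 + 186))² = ((16 - 32) + √403)² = (-16 + √403)²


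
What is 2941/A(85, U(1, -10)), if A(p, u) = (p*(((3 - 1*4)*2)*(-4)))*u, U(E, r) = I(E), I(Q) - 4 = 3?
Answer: 173/280 ≈ 0.61786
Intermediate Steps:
I(Q) = 7 (I(Q) = 4 + 3 = 7)
U(E, r) = 7
A(p, u) = 8*p*u (A(p, u) = (p*(((3 - 4)*2)*(-4)))*u = (p*(-1*2*(-4)))*u = (p*(-2*(-4)))*u = (p*8)*u = (8*p)*u = 8*p*u)
2941/A(85, U(1, -10)) = 2941/((8*85*7)) = 2941/4760 = 2941*(1/4760) = 173/280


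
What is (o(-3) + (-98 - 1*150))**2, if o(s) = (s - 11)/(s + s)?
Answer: 543169/9 ≈ 60352.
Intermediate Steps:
o(s) = (-11 + s)/(2*s) (o(s) = (-11 + s)/((2*s)) = (-11 + s)*(1/(2*s)) = (-11 + s)/(2*s))
(o(-3) + (-98 - 1*150))**2 = ((1/2)*(-11 - 3)/(-3) + (-98 - 1*150))**2 = ((1/2)*(-1/3)*(-14) + (-98 - 150))**2 = (7/3 - 248)**2 = (-737/3)**2 = 543169/9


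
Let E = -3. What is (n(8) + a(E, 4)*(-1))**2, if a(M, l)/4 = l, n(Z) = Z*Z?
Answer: 2304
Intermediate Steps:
n(Z) = Z**2
a(M, l) = 4*l
(n(8) + a(E, 4)*(-1))**2 = (8**2 + (4*4)*(-1))**2 = (64 + 16*(-1))**2 = (64 - 16)**2 = 48**2 = 2304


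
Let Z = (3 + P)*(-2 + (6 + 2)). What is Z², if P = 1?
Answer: 576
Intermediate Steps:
Z = 24 (Z = (3 + 1)*(-2 + (6 + 2)) = 4*(-2 + 8) = 4*6 = 24)
Z² = 24² = 576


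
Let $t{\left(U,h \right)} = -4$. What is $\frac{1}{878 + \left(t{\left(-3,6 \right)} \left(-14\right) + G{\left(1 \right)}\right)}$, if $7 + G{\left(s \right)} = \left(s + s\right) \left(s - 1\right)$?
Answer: $\frac{1}{927} \approx 0.0010787$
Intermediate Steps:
$G{\left(s \right)} = -7 + 2 s \left(-1 + s\right)$ ($G{\left(s \right)} = -7 + \left(s + s\right) \left(s - 1\right) = -7 + 2 s \left(-1 + s\right)$)
$\frac{1}{878 + \left(t{\left(-3,6 \right)} \left(-14\right) + G{\left(1 \right)}\right)} = \frac{1}{878 - -49} = \frac{1}{878 + \left(56 - 7\right)} = \frac{1}{878 + 49} = \frac{1}{927}$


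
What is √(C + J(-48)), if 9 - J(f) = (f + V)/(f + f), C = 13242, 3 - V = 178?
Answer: √7631238/24 ≈ 115.10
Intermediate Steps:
V = -175 (V = 3 - 1*178 = 3 - 178 = -175)
J(f) = 9 - (-175 + f)/(2*f) (J(f) = 9 - (f - 175)/(f + f) = 9 - (-175 + f)/(2*f))
√(C + J(-48)) = √(13242 + (½)*(175 + 17*(-48))/(-48)) = √(13242 + (½)*(-1/48)*(175 - 816)) = √(13242 + (½)*(-1/48)*(-641)) = √(13242 + 641/96) = √(1271873/96) = √7631238/24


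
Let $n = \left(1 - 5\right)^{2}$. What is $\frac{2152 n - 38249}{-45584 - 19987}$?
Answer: $\frac{347}{5961} \approx 0.058212$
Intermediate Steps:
$n = 16$ ($n = \left(-4\right)^{2} = 16$)
$\frac{2152 n - 38249}{-45584 - 19987} = \frac{2152 \cdot 16 - 38249}{-45584 - 19987} = \frac{34432 - 38249}{-65571} = \left(-3817\right) \left(- \frac{1}{65571}\right) = \frac{347}{5961}$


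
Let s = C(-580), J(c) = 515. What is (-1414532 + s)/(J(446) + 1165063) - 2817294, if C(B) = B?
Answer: -547296220174/194263 ≈ -2.8173e+6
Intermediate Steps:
s = -580
(-1414532 + s)/(J(446) + 1165063) - 2817294 = (-1414532 - 580)/(515 + 1165063) - 2817294 = -1415112/1165578 - 2817294 = -1415112*1/1165578 - 2817294 = -235852/194263 - 2817294 = -547296220174/194263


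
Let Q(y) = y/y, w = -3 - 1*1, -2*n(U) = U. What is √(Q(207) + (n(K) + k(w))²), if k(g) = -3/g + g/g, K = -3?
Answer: √185/4 ≈ 3.4004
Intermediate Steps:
n(U) = -U/2
w = -4 (w = -3 - 1 = -4)
k(g) = 1 - 3/g (k(g) = -3/g + 1 = 1 - 3/g)
Q(y) = 1
√(Q(207) + (n(K) + k(w))²) = √(1 + (-½*(-3) + (-3 - 4)/(-4))²) = √(1 + (3/2 - ¼*(-7))²) = √(1 + (3/2 + 7/4)²) = √(1 + (13/4)²) = √(1 + 169/16) = √(185/16) = √185/4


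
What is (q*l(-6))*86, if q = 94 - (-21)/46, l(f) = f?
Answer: -1121010/23 ≈ -48740.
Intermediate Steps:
q = 4345/46 (q = 94 - (-21)/46 = 94 - 1*(-21/46) = 94 + 21/46 = 4345/46 ≈ 94.457)
(q*l(-6))*86 = ((4345/46)*(-6))*86 = -13035/23*86 = -1121010/23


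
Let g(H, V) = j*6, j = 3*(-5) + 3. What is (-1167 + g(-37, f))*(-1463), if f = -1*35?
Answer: 1812657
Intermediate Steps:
j = -12 (j = -15 + 3 = -12)
f = -35
g(H, V) = -72 (g(H, V) = -12*6 = -72)
(-1167 + g(-37, f))*(-1463) = (-1167 - 72)*(-1463) = -1239*(-1463) = 1812657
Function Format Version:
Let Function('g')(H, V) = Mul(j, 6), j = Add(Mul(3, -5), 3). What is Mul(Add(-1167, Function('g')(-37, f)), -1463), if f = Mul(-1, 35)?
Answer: 1812657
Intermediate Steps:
j = -12 (j = Add(-15, 3) = -12)
f = -35
Function('g')(H, V) = -72 (Function('g')(H, V) = Mul(-12, 6) = -72)
Mul(Add(-1167, Function('g')(-37, f)), -1463) = Mul(Add(-1167, -72), -1463) = Mul(-1239, -1463) = 1812657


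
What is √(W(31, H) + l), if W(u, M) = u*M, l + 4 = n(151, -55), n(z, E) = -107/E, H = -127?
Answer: 6*I*√330990/55 ≈ 62.762*I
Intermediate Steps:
l = -113/55 (l = -4 - 107/(-55) = -4 - 107*(-1/55) = -4 + 107/55 = -113/55 ≈ -2.0545)
W(u, M) = M*u
√(W(31, H) + l) = √(-127*31 - 113/55) = √(-3937 - 113/55) = √(-216648/55) = 6*I*√330990/55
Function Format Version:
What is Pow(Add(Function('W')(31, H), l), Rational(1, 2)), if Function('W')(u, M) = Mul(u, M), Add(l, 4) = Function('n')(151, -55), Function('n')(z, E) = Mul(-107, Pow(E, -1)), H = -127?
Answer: Mul(Rational(6, 55), I, Pow(330990, Rational(1, 2))) ≈ Mul(62.762, I)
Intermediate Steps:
l = Rational(-113, 55) (l = Add(-4, Mul(-107, Pow(-55, -1))) = Add(-4, Mul(-107, Rational(-1, 55))) = Add(-4, Rational(107, 55)) = Rational(-113, 55) ≈ -2.0545)
Function('W')(u, M) = Mul(M, u)
Pow(Add(Function('W')(31, H), l), Rational(1, 2)) = Pow(Add(Mul(-127, 31), Rational(-113, 55)), Rational(1, 2)) = Pow(Add(-3937, Rational(-113, 55)), Rational(1, 2)) = Pow(Rational(-216648, 55), Rational(1, 2)) = Mul(Rational(6, 55), I, Pow(330990, Rational(1, 2)))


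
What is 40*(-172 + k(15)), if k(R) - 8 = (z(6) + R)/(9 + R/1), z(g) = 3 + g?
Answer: -6520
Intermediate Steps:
k(R) = 9 (k(R) = 8 + ((3 + 6) + R)/(9 + R/1) = 8 + (9 + R)/(9 + R*1) = 8 + (9 + R)/(9 + R) = 8 + 1 = 9)
40*(-172 + k(15)) = 40*(-172 + 9) = 40*(-163) = -6520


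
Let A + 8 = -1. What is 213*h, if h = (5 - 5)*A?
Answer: 0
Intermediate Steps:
A = -9 (A = -8 - 1 = -9)
h = 0 (h = (5 - 5)*(-9) = 0*(-9) = 0)
213*h = 213*0 = 0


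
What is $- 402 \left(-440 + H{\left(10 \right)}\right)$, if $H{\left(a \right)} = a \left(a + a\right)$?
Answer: $96480$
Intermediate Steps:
$H{\left(a \right)} = 2 a^{2}$ ($H{\left(a \right)} = a 2 a = 2 a^{2}$)
$- 402 \left(-440 + H{\left(10 \right)}\right) = - 402 \left(-440 + 2 \cdot 10^{2}\right) = - 402 \left(-440 + 2 \cdot 100\right) = - 402 \left(-440 + 200\right) = \left(-402\right) \left(-240\right) = 96480$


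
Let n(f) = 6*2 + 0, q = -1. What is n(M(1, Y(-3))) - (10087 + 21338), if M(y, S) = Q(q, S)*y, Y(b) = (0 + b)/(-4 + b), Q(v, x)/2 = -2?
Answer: -31413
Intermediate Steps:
Q(v, x) = -4 (Q(v, x) = 2*(-2) = -4)
Y(b) = b/(-4 + b)
M(y, S) = -4*y
n(f) = 12 (n(f) = 12 + 0 = 12)
n(M(1, Y(-3))) - (10087 + 21338) = 12 - (10087 + 21338) = 12 - 1*31425 = 12 - 31425 = -31413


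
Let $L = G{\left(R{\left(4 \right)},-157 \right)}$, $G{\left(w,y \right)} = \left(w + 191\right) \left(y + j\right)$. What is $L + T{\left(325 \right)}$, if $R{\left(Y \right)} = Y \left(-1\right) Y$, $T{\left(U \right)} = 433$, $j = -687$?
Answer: $-147267$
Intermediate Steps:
$R{\left(Y \right)} = - Y^{2}$ ($R{\left(Y \right)} = - Y Y = - Y^{2}$)
$G{\left(w,y \right)} = \left(-687 + y\right) \left(191 + w\right)$ ($G{\left(w,y \right)} = \left(w + 191\right) \left(y - 687\right) = \left(191 + w\right) \left(-687 + y\right) = \left(-687 + y\right) \left(191 + w\right)$)
$L = -147700$ ($L = -131217 - 687 \left(- 4^{2}\right) + 191 \left(-157\right) + - 4^{2} \left(-157\right) = -131217 - 687 \left(\left(-1\right) 16\right) - 29987 + \left(-1\right) 16 \left(-157\right) = -131217 - -10992 - 29987 - -2512 = -131217 + 10992 - 29987 + 2512 = -147700$)
$L + T{\left(325 \right)} = -147700 + 433 = -147267$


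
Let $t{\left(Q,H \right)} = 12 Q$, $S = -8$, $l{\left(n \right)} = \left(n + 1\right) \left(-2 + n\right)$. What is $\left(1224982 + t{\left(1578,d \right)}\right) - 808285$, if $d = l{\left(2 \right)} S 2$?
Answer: $435633$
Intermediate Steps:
$l{\left(n \right)} = \left(1 + n\right) \left(-2 + n\right)$
$d = 0$ ($d = \left(-2 + 2^{2} - 2\right) \left(-8\right) 2 = \left(-2 + 4 - 2\right) \left(-8\right) 2 = 0 \left(-8\right) 2 = 0 \cdot 2 = 0$)
$\left(1224982 + t{\left(1578,d \right)}\right) - 808285 = \left(1224982 + 12 \cdot 1578\right) - 808285 = \left(1224982 + 18936\right) - 808285 = 1243918 - 808285 = 435633$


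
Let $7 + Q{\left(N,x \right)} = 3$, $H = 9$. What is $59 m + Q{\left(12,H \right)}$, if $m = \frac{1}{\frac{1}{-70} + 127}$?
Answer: $- \frac{31426}{8889} \approx -3.5354$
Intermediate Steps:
$Q{\left(N,x \right)} = -4$ ($Q{\left(N,x \right)} = -7 + 3 = -4$)
$m = \frac{70}{8889}$ ($m = \frac{1}{- \frac{1}{70} + 127} = \frac{1}{\frac{8889}{70}} = \frac{70}{8889} \approx 0.0078749$)
$59 m + Q{\left(12,H \right)} = 59 \cdot \frac{70}{8889} - 4 = \frac{4130}{8889} - 4 = - \frac{31426}{8889}$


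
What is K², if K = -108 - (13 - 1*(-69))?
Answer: 36100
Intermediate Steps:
K = -190 (K = -108 - (13 + 69) = -108 - 1*82 = -108 - 82 = -190)
K² = (-190)² = 36100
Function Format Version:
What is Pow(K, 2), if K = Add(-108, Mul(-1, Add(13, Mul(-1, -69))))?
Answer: 36100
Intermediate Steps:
K = -190 (K = Add(-108, Mul(-1, Add(13, 69))) = Add(-108, Mul(-1, 82)) = Add(-108, -82) = -190)
Pow(K, 2) = Pow(-190, 2) = 36100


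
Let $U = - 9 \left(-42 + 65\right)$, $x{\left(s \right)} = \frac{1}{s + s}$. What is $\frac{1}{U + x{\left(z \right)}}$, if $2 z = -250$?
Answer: $- \frac{250}{51751} \approx -0.0048308$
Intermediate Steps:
$z = -125$ ($z = \frac{1}{2} \left(-250\right) = -125$)
$x{\left(s \right)} = \frac{1}{2 s}$
$U = -207$ ($U = \left(-9\right) 23 = -207$)
$\frac{1}{U + x{\left(z \right)}} = \frac{1}{-207 + \frac{1}{2 \left(-125\right)}} = \frac{1}{-207 + \frac{1}{2} \left(- \frac{1}{125}\right)} = \frac{1}{-207 - \frac{1}{250}} = \frac{1}{- \frac{51751}{250}} = - \frac{250}{51751}$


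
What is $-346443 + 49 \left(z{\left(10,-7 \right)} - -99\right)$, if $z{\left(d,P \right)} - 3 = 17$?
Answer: $-340612$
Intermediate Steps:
$z{\left(d,P \right)} = 20$ ($z{\left(d,P \right)} = 3 + 17 = 20$)
$-346443 + 49 \left(z{\left(10,-7 \right)} - -99\right) = -346443 + 49 \left(20 - -99\right) = -346443 + 49 \left(20 + \left(-54 + 153\right)\right) = -346443 + 49 \left(20 + 99\right) = -346443 + 49 \cdot 119 = -346443 + 5831 = -340612$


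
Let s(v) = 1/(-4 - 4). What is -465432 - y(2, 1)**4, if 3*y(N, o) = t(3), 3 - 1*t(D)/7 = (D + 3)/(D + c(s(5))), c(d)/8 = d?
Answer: -465432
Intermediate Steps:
s(v) = -1/8 (s(v) = 1/(-8) = -1/8)
c(d) = 8*d
t(D) = 21 - 7*(3 + D)/(-1 + D) (t(D) = 21 - 7*(D + 3)/(D + 8*(-1/8)) = 21 - 7*(3 + D)/(D - 1) = 21 - 7*(3 + D)/(-1 + D))
y(N, o) = 0 (y(N, o) = (14*(-3 + 3)/(-1 + 3))/3 = (14*0/2)/3 = (14*(1/2)*0)/3 = (1/3)*0 = 0)
-465432 - y(2, 1)**4 = -465432 - 1*0**4 = -465432 - 1*0 = -465432 + 0 = -465432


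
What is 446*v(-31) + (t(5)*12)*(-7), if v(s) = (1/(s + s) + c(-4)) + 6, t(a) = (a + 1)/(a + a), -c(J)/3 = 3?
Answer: -216317/155 ≈ -1395.6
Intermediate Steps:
c(J) = -9 (c(J) = -3*3 = -9)
t(a) = (1 + a)/(2*a) (t(a) = (1 + a)/((2*a)) = (1 + a)*(1/(2*a)) = (1 + a)/(2*a))
v(s) = -3 + 1/(2*s) (v(s) = (1/(s + s) - 9) + 6 = (1/(2*s) - 9) + 6 = (-9 + 1/(2*s)) + 6 = -3 + 1/(2*s))
446*v(-31) + (t(5)*12)*(-7) = 446*(-3 + (½)/(-31)) + (((½)*(1 + 5)/5)*12)*(-7) = 446*(-3 + (½)*(-1/31)) + (((½)*(⅕)*6)*12)*(-7) = 446*(-3 - 1/62) + ((⅗)*12)*(-7) = 446*(-187/62) + (36/5)*(-7) = -41701/31 - 252/5 = -216317/155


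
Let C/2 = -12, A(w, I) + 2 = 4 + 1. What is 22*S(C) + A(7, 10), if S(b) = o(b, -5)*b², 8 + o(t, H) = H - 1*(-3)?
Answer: -126717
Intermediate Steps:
A(w, I) = 3 (A(w, I) = -2 + (4 + 1) = -2 + 5 = 3)
C = -24 (C = 2*(-12) = -24)
o(t, H) = -5 + H (o(t, H) = -8 + (H - 1*(-3)) = -8 + (H + 3) = -8 + (3 + H) = -5 + H)
S(b) = -10*b² (S(b) = (-5 - 5)*b² = -10*b²)
22*S(C) + A(7, 10) = 22*(-10*(-24)²) + 3 = 22*(-10*576) + 3 = 22*(-5760) + 3 = -126720 + 3 = -126717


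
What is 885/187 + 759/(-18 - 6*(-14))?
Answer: 6071/374 ≈ 16.233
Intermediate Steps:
885/187 + 759/(-18 - 6*(-14)) = 885*(1/187) + 759/(-18 + 84) = 885/187 + 759/66 = 885/187 + 759*(1/66) = 885/187 + 23/2 = 6071/374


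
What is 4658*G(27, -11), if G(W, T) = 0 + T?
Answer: -51238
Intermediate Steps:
G(W, T) = T
4658*G(27, -11) = 4658*(-11) = -51238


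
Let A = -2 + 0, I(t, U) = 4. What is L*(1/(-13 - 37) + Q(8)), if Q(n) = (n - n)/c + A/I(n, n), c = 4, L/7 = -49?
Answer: 4459/25 ≈ 178.36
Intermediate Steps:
L = -343 (L = 7*(-49) = -343)
A = -2
Q(n) = -½ (Q(n) = (n - n)/4 - 2/4 = 0*(¼) - 2*¼ = 0 - ½ = -½)
L*(1/(-13 - 37) + Q(8)) = -343*(1/(-13 - 37) - ½) = -343*(1/(-50) - ½) = -343*(-1/50 - ½) = -343*(-13/25) = 4459/25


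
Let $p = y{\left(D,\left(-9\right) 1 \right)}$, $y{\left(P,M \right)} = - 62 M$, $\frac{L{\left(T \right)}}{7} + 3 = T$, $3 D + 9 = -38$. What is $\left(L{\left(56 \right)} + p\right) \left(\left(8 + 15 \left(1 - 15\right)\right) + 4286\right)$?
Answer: $3794036$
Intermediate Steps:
$D = - \frac{47}{3}$ ($D = -3 + \frac{1}{3} \left(-38\right) = -3 - \frac{38}{3} = - \frac{47}{3} \approx -15.667$)
$L{\left(T \right)} = -21 + 7 T$
$p = 558$ ($p = - 62 \left(\left(-9\right) 1\right) = \left(-62\right) \left(-9\right) = 558$)
$\left(L{\left(56 \right)} + p\right) \left(\left(8 + 15 \left(1 - 15\right)\right) + 4286\right) = \left(\left(-21 + 7 \cdot 56\right) + 558\right) \left(\left(8 + 15 \left(1 - 15\right)\right) + 4286\right) = \left(\left(-21 + 392\right) + 558\right) \left(\left(8 + 15 \left(1 - 15\right)\right) + 4286\right) = \left(371 + 558\right) \left(\left(8 + 15 \left(-14\right)\right) + 4286\right) = 929 \left(\left(8 - 210\right) + 4286\right) = 929 \left(-202 + 4286\right) = 929 \cdot 4084 = 3794036$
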